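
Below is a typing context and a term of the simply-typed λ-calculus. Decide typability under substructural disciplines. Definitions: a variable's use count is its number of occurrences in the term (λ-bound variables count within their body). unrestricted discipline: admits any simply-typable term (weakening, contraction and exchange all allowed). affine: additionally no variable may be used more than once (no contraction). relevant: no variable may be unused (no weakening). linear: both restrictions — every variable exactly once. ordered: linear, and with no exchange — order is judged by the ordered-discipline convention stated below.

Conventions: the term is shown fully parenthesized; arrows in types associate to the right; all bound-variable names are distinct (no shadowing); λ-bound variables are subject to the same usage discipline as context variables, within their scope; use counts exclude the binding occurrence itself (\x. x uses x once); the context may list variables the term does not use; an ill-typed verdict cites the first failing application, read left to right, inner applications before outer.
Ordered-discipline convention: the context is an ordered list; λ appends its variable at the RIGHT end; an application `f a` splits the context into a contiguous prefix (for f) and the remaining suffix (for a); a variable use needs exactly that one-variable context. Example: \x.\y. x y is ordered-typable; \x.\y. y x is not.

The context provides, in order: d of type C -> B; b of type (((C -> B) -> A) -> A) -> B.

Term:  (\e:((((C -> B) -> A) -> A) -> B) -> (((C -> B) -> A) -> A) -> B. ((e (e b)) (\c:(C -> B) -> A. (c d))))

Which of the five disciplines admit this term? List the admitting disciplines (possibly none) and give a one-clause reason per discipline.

admitted in: relevant, unrestricted
usage: d: 1×, b: 1×, e (λ-bound): 2×, c (λ-bound): 1×
use order (left to right): e, e, b, c, d
typing: well-typed — term : (((((C -> B) -> A) -> A) -> B) -> (((C -> B) -> A) -> A) -> B) -> B
ordered: ✗ — needs contraction — e ×2
linear: ✗ — needs contraction — e ×2
affine: ✗ — needs contraction — e ×2
relevant: ✓ — none of d, b, e, c goes unused
unrestricted: ✓ — simply typable at (((((C -> B) -> A) -> A) -> B) -> (((C -> B) -> A) -> A) -> B) -> B; W, C, E all held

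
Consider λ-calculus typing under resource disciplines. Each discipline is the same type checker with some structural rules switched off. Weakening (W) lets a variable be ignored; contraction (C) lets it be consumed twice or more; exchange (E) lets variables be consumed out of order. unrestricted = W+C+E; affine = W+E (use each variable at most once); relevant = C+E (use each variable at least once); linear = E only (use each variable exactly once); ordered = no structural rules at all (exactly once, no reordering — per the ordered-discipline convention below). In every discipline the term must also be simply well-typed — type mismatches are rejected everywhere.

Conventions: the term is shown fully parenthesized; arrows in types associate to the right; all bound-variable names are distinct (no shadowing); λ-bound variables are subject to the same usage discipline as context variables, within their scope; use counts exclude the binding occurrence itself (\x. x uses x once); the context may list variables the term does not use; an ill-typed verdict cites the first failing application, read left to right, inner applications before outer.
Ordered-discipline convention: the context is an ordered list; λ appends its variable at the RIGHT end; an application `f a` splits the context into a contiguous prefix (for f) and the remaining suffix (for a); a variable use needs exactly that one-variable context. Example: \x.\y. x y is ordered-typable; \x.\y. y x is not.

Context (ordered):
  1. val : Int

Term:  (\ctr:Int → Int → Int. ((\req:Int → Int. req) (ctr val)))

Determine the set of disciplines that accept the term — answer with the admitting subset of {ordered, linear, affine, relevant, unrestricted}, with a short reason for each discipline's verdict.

admitting disciplines: linear, affine, relevant, unrestricted
use counts: val=1, ctr [bound]=1, req [bound]=1
order of uses: req, ctr, val
typing: ✓ — (Int → Int → Int) → Int → Int
ordered: ✗, needs exchange: uses follow req, ctr, val
linear: ✓, each of val, ctr, req used exactly once
affine: ✓, none of val, ctr, req used more than once
relevant: ✓, every one of val, ctr, req appears
unrestricted: ✓, well-typed at (Int → Int → Int) → Int → Int; no restrictions here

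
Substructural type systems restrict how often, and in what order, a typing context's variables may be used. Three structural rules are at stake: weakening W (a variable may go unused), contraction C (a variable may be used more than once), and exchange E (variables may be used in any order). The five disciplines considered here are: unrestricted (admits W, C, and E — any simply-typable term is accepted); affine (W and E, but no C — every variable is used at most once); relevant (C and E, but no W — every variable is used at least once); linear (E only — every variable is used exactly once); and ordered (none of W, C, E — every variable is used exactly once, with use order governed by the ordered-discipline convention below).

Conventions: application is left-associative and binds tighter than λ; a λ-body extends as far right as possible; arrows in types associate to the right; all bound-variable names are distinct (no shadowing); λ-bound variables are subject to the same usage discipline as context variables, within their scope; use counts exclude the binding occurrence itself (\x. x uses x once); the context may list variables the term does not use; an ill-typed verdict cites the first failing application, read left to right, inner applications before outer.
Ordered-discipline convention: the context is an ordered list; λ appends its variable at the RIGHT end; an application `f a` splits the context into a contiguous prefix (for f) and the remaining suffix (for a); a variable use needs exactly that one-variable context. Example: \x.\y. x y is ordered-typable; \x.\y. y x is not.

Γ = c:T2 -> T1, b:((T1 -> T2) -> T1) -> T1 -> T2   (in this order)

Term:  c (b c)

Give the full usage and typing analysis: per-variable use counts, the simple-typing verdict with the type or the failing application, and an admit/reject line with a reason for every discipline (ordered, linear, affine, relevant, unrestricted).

use counts: c=2, b=1
left-to-right use order: c, b, c
typing: ill-typed: an application expects (T1 -> T2) -> T1 but receives T2 -> T1
ordered: ✗ — fails simple typing
linear: ✗ — a type mismatch blocks all five
affine: ✗ — the type mismatch rejects it
relevant: ✗ — not simply typable
unrestricted: ✗ — fails simple typing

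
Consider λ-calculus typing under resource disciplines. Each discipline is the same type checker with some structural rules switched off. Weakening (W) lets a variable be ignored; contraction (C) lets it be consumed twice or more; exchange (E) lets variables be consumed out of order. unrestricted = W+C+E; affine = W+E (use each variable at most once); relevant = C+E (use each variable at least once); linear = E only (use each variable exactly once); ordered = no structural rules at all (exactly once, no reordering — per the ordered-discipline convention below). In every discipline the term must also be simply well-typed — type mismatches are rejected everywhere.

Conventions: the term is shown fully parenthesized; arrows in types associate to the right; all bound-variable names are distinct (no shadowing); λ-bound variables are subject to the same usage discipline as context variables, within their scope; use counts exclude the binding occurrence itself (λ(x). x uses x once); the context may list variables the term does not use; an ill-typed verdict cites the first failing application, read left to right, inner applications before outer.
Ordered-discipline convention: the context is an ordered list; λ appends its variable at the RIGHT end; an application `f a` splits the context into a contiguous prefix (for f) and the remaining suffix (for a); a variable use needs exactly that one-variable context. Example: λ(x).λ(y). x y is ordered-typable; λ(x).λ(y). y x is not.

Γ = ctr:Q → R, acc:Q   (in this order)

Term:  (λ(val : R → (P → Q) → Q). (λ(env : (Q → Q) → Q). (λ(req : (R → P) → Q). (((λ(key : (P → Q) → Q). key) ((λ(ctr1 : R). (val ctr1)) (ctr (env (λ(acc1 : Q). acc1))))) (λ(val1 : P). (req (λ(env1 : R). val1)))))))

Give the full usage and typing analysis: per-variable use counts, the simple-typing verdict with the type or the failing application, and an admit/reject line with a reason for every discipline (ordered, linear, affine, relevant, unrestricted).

use counts: ctr ×1; acc ×0; val (λ-bound) ×1; env (λ-bound) ×1; req (λ-bound) ×1; key (λ-bound) ×1; ctr1 (λ-bound) ×1; acc1 (λ-bound) ×1; val1 (λ-bound) ×1; env1 (λ-bound) ×0
order of uses: key, val, ctr1, ctr, env, acc1, req, val1
typing: the term checks, with type (R → (P → Q) → Q) → ((Q → Q) → Q) → ((R → P) → Q) → Q
ordered: ✗ — needs weakening: acc, env1 unused
linear: ✗ — needs weakening: acc, env1 unused
affine: ✓ — at most one use each (ctr, acc, val, env, req, key, ctr1, acc1, val1, env1)
relevant: ✗ — needs weakening: acc, env1 unused
unrestricted: ✓ — type-checks ((R → (P → Q) → Q) → ((Q → Q) → Q) → ((R → P) → Q) → Q) and nothing is barred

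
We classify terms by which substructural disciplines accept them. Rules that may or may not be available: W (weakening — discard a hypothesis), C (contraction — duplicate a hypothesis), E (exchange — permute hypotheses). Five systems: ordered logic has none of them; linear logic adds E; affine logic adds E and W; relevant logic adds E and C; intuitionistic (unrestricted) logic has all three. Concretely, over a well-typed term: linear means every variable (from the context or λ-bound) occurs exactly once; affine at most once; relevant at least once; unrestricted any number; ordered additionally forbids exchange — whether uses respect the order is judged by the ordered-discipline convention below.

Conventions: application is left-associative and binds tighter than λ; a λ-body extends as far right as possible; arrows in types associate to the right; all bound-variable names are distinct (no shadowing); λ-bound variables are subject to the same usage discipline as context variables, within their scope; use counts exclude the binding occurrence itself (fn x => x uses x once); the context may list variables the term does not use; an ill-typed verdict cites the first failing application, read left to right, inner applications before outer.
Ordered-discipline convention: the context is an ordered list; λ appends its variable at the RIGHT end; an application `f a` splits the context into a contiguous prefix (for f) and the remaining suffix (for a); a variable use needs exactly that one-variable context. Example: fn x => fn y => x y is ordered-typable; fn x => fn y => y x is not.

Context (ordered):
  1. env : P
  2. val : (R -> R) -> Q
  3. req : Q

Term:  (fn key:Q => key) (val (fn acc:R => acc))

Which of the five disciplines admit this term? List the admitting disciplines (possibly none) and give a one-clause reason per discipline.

accepted by: affine, unrestricted
counts: env: 0×; val: 1×; req: 0×; key [bound]: 1×; acc [bound]: 1×
use order (left to right): key, val, acc
typing: well-typed — term : Q
ordered: ✗ — unused: env, req — weakening required
linear: ✗ — unused: env, req — weakening required
affine: ✓ — at most one use each (env, val, req, key, acc)
relevant: ✗ — unused: env, req — weakening required
unrestricted: ✓ — simply typable at Q; W, C, E all held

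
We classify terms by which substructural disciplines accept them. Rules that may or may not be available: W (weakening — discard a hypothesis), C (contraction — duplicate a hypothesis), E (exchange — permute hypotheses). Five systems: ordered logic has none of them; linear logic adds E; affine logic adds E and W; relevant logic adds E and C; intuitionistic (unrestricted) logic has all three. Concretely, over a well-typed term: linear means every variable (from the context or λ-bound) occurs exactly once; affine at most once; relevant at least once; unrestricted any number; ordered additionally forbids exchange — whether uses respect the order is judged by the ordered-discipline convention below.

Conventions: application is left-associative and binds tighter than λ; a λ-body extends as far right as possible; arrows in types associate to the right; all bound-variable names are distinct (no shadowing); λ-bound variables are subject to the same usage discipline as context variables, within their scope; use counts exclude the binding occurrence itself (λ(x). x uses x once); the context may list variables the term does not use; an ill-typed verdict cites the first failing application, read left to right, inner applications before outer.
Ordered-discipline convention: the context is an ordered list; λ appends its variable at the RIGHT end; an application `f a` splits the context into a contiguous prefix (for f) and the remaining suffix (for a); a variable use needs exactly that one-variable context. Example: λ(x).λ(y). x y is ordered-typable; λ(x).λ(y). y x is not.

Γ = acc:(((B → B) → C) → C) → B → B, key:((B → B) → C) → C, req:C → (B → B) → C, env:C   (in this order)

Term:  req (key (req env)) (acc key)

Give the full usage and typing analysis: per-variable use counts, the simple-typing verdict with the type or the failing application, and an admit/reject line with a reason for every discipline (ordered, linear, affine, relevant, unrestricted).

use counts: acc=1, key=2, req=2, env=1
use order (left to right): req, key, req, env, acc, key
typing: well-typed — term : C
ordered ✗ (needs contraction — key ×2, req ×2)
linear ✗ (needs contraction — key ×2, req ×2)
affine ✗ (needs contraction — key ×2, req ×2)
relevant ✓ (none of acc, key, req, env goes unused)
unrestricted ✓ (simply typable at C; W, C, E all held)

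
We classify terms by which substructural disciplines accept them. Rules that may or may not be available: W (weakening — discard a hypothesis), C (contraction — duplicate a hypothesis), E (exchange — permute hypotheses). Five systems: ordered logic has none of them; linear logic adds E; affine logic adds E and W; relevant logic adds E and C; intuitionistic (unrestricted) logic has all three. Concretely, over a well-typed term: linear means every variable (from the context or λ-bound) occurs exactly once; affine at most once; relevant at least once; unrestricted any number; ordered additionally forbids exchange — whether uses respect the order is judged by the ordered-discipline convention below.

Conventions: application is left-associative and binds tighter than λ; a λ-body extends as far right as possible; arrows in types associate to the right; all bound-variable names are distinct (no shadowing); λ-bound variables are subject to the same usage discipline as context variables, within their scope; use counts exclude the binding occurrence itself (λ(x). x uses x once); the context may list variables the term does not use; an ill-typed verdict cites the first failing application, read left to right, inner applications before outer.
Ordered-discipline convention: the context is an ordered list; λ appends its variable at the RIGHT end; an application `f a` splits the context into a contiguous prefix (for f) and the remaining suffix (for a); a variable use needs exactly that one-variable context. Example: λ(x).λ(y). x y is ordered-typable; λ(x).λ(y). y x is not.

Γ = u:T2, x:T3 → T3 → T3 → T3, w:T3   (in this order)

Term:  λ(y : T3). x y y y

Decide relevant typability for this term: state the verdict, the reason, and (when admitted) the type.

no — u, w left unused
usage: u: 0, x: 1, w: 0, y (λ-bound): 3
order of uses: x, y, y, y
typing: the term checks, with type T3 → T3
all disciplines: ordered ✗ | linear ✗ | affine ✗ | relevant ✗ | unrestricted ✓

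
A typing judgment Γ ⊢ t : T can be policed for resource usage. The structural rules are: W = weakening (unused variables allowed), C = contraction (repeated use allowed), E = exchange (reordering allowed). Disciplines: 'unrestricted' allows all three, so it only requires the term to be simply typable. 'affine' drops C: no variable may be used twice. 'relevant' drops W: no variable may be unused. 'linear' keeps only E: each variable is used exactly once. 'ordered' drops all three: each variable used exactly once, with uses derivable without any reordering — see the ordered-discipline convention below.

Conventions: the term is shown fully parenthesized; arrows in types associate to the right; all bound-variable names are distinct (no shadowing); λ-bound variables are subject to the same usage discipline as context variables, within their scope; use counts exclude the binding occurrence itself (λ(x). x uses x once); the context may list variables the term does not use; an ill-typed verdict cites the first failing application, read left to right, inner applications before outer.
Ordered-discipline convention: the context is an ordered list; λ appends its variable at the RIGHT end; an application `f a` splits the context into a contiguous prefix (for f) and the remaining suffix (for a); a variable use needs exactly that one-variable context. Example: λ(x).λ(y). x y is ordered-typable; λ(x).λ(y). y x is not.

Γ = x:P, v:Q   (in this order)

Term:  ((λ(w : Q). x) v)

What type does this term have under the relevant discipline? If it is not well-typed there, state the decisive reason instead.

not well-typed under relevant — unused: w — weakening required
use counts: x: 1, v: 1, w (bound): 0
use order (left to right): x, v
typing: the term checks, with type P
summary: ordered ✗ | linear ✗ | affine ✓ | relevant ✗ | unrestricted ✓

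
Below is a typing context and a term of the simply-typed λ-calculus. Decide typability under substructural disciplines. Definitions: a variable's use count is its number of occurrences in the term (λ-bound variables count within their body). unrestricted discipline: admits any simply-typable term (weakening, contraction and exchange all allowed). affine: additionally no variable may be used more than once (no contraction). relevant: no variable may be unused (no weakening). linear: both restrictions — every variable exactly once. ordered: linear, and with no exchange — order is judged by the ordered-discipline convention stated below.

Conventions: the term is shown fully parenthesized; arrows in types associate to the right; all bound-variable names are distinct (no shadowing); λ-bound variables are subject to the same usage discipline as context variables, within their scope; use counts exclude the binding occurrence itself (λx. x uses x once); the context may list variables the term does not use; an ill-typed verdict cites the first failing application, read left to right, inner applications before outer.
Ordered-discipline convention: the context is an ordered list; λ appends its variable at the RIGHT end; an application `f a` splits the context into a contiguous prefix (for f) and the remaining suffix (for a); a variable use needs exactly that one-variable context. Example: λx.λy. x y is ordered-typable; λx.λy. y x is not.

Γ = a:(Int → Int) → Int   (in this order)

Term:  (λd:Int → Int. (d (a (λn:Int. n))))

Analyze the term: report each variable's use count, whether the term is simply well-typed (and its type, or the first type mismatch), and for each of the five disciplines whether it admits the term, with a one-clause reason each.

usage: a: 1; d (bound): 1; n (bound): 1
uses in reading order: d, a, n
typing: well-typed — term : (Int → Int) → Int
ordered ✗ (use order d, a, n needs exchange)
linear ✓ (each of a, d, n used exactly once)
affine ✓ (none of a, d, n used more than once)
relevant ✓ (at least one use each (a, d, n))
unrestricted ✓ (type-checks ((Int → Int) → Int) and nothing is barred)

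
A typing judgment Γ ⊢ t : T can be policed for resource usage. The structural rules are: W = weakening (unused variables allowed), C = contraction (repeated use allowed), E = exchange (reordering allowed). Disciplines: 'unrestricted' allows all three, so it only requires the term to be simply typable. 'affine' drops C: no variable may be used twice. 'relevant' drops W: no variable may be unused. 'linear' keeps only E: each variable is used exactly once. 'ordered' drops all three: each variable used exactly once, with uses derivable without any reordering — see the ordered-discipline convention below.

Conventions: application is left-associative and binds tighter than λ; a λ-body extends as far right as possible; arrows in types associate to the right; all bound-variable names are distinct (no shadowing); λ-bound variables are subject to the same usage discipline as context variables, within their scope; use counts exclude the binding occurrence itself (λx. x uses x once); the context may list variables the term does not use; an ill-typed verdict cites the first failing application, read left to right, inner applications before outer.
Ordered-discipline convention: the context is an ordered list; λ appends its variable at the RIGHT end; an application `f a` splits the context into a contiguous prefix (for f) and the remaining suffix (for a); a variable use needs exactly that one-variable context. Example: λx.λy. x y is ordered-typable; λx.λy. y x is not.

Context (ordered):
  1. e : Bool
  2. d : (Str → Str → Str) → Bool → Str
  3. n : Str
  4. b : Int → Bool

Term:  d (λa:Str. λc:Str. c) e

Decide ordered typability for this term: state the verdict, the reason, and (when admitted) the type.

no — needs weakening: n, b, a unused
variable uses: e: 1×; d: 1×; n: 0×; b: 0×; a (λ-bound): 0×; c (λ-bound): 1×
use order (left to right): d, c, e
typing: well-typed at Str
summary: ordered ✗ | linear ✗ | affine ✓ | relevant ✗ | unrestricted ✓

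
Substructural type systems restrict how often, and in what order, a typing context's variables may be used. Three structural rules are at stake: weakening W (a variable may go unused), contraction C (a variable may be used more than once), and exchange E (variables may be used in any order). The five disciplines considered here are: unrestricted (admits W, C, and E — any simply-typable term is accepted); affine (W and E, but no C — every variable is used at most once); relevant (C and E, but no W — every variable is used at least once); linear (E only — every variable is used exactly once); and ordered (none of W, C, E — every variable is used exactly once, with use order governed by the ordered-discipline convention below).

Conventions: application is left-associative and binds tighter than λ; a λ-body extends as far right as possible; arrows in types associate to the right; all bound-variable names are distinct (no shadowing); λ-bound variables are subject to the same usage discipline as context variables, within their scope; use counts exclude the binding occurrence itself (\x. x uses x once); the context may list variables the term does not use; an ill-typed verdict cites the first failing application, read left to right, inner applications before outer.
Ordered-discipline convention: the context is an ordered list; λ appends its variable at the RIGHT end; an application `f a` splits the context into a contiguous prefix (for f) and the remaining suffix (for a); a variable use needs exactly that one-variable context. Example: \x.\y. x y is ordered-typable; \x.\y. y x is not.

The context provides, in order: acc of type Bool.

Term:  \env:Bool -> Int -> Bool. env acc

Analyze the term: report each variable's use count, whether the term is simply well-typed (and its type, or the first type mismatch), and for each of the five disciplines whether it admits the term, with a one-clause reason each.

use counts: acc=1, env (λ-bound)=1
left-to-right use order: env, acc
typing: ✓ — (Bool -> Int -> Bool) -> Int -> Bool
ordered: ✗ — use order env, acc needs exchange
linear: ✓ — acc, env: one use apiece
affine: ✓ — no duplicate uses among acc, env
relevant: ✓ — at least one use each (acc, env)
unrestricted: ✓ — type-checks ((Bool -> Int -> Bool) -> Int -> Bool) and nothing is barred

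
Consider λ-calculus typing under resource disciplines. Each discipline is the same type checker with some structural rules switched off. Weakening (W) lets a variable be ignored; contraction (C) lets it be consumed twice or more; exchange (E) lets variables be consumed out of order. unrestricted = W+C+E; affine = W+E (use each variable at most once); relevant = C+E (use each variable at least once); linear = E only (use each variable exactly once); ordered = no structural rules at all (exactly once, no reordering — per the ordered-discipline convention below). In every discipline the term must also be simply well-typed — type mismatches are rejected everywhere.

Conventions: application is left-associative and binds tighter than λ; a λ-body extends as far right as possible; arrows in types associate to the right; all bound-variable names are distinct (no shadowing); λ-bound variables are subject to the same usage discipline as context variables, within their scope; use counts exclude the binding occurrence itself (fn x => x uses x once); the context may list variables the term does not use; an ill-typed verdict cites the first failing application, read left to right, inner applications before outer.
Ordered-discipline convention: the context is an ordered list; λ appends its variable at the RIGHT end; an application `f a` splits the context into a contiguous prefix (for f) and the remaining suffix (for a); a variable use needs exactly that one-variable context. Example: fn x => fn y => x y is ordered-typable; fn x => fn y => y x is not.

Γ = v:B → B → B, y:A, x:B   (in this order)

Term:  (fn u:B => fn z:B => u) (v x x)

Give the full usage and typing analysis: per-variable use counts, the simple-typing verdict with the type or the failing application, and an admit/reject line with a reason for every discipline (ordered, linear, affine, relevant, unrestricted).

usage: v ×1; y ×0; x ×2; u (bound) ×1; z (bound) ×0
use order (left to right): u, v, x, x
typing: well-typed at B → B
ordered: ✗, x ×2 used more than once (contraction); unused: y, z — weakening required
linear: ✗, x ×2 used more than once (contraction); unused: y, z — weakening required
affine: ✗, x ×2 used more than once (contraction)
relevant: ✗, unused: y, z — weakening required
unrestricted: ✓, simply typable at B → B; W, C, E all held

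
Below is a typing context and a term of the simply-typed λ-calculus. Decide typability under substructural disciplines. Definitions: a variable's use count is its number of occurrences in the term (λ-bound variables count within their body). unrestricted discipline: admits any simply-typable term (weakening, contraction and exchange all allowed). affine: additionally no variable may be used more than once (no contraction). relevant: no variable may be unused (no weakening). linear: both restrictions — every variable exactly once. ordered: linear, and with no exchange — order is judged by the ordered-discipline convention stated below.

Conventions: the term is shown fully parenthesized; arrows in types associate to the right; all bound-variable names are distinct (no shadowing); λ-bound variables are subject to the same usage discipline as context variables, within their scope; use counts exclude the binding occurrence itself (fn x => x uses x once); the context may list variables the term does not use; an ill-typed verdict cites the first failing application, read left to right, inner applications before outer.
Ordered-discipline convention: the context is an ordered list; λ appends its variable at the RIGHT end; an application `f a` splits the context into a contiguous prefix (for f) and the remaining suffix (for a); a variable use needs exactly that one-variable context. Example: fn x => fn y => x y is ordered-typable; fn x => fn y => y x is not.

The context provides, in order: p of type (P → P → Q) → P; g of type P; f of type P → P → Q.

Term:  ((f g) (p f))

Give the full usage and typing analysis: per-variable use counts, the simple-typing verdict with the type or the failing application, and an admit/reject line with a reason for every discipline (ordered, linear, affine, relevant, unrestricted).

variable uses: p: 1; g: 1; f: 2
order of uses: f, g, p, f
typing: the term checks, with type Q
ordered: ✗, f ×2 used more than once (contraction)
linear: ✗, f ×2 used more than once (contraction)
affine: ✗, f ×2 used more than once (contraction)
relevant: ✓, every one of p, g, f appears
unrestricted: ✓, type-checks (Q) and nothing is barred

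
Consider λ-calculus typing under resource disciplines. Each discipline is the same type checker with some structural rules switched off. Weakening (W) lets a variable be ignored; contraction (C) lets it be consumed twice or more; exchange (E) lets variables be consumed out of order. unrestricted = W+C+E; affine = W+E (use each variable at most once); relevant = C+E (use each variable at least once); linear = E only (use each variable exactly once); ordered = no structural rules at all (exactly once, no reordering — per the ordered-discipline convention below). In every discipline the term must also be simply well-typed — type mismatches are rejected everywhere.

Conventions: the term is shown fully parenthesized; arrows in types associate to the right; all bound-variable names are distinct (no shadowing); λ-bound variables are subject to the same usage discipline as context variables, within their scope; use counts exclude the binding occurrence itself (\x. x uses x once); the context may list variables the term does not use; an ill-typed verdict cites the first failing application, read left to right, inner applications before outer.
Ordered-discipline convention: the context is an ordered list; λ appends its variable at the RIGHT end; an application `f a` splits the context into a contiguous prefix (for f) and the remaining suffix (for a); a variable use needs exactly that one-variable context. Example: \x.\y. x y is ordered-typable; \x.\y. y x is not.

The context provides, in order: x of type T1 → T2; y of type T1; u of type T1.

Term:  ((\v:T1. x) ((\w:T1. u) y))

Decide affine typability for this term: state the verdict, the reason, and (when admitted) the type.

yes — at most one use each (x, y, u, v, w); term : T1 → T2
use counts: x: 1, y: 1, u: 1, v [bound]: 0, w [bound]: 0
use order (left to right): x, u, y
typing: well-typed at T1 → T2
summary: ordered ✗, linear ✗, affine ✓, relevant ✗, unrestricted ✓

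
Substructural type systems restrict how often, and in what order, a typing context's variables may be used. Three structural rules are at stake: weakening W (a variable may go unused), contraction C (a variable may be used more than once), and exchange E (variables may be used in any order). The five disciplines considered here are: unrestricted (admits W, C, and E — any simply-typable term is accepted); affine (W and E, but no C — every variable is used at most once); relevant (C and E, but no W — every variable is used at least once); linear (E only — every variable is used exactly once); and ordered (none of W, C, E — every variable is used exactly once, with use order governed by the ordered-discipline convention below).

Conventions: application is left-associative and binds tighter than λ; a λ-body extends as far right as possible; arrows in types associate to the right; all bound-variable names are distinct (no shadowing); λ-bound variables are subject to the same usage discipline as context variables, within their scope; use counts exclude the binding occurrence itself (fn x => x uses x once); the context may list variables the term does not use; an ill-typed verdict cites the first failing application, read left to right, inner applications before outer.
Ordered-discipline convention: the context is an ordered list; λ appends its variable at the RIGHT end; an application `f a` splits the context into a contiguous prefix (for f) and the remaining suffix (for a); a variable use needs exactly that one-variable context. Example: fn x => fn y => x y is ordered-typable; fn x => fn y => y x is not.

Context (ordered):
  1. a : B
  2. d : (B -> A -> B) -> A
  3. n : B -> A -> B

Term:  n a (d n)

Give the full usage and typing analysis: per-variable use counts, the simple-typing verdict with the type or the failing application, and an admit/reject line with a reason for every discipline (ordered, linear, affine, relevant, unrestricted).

use counts: a=1; d=1; n=2
order of uses: n, a, d, n
typing: ✓ — B
ordered: ✗, needs contraction — n ×2
linear: ✗, needs contraction — n ×2
affine: ✗, needs contraction — n ×2
relevant: ✓, at least one use each (a, d, n)
unrestricted: ✓, typability at B is all that's needed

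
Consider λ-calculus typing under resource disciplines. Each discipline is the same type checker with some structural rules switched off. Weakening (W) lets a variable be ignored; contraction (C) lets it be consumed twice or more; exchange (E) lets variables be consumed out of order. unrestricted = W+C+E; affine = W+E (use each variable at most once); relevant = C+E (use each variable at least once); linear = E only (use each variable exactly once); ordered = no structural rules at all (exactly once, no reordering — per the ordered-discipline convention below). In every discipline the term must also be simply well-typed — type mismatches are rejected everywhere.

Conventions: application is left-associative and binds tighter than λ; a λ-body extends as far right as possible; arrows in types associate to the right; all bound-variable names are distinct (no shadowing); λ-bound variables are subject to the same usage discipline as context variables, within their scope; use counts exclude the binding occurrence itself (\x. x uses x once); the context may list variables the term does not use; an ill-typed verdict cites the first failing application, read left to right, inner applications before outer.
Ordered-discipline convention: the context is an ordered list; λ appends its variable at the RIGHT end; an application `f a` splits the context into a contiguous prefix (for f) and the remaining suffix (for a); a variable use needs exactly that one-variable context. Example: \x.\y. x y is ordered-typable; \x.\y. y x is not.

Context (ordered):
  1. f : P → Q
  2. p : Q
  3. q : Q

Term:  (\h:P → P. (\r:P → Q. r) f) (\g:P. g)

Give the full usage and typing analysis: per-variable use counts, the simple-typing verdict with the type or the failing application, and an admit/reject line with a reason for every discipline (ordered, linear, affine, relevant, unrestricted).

usage: f ×1, p ×0, q ×0, h [bound] ×0, r [bound] ×1, g [bound] ×1
use order (left to right): r, f, g
typing: ✓ — P → Q
ordered ✗ (p, q, h left unused)
linear ✗ (p, q, h left unused)
affine ✓ (no duplicate uses among f, p, q, h, r, g)
relevant ✗ (p, q, h left unused)
unrestricted ✓ (simply typable at P → Q; W, C, E all held)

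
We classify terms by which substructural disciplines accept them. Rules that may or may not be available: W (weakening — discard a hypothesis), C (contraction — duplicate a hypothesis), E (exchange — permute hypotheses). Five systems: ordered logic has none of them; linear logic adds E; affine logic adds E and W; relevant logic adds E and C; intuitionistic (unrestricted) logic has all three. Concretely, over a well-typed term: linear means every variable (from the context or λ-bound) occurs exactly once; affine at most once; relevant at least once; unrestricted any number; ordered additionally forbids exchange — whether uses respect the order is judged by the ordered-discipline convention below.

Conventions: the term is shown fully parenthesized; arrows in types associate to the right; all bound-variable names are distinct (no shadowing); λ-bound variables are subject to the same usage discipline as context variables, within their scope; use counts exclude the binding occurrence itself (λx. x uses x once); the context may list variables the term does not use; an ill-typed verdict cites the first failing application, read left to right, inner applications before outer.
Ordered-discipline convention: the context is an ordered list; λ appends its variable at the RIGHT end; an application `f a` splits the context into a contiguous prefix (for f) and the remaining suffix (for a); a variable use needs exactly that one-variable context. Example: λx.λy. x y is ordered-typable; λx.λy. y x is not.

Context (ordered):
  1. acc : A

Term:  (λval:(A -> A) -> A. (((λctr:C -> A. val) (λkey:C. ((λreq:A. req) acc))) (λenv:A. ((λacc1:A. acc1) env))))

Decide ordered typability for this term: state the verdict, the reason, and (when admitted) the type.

no — needs weakening: ctr, key unused
use counts: acc: 1, val [bound]: 1, ctr [bound]: 0, key [bound]: 0, req [bound]: 1, env [bound]: 1, acc1 [bound]: 1
left-to-right use order: val, req, acc, acc1, env
typing: well-typed — term : ((A -> A) -> A) -> A
all disciplines: ordered ✗ | linear ✗ | affine ✓ | relevant ✗ | unrestricted ✓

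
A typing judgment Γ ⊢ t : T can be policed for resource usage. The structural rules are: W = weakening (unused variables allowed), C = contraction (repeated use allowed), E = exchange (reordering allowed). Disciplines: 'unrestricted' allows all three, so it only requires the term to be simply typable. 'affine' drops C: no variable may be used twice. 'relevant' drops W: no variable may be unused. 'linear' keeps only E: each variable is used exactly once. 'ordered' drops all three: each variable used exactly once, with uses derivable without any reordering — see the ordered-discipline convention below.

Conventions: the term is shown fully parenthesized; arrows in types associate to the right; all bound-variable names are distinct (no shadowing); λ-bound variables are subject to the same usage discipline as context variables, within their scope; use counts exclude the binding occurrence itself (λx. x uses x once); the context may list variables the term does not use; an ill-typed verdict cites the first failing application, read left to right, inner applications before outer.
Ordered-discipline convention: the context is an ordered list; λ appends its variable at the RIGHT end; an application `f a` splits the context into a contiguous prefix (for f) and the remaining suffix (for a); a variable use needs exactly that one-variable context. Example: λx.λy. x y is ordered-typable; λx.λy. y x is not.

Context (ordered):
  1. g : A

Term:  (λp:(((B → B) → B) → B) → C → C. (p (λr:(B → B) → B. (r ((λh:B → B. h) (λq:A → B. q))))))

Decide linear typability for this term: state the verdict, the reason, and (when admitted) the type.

no — not simply typable
usage: g=0; p (λ-bound)=1; r (λ-bound)=1; h (λ-bound)=1; q (λ-bound)=1
left-to-right use order: p, r, h, q
typing: ill-typed: an argument (A → B) → A → B mismatches the expected B → B
across the five disciplines: ordered ✗ · linear ✗ · affine ✗ · relevant ✗ · unrestricted ✗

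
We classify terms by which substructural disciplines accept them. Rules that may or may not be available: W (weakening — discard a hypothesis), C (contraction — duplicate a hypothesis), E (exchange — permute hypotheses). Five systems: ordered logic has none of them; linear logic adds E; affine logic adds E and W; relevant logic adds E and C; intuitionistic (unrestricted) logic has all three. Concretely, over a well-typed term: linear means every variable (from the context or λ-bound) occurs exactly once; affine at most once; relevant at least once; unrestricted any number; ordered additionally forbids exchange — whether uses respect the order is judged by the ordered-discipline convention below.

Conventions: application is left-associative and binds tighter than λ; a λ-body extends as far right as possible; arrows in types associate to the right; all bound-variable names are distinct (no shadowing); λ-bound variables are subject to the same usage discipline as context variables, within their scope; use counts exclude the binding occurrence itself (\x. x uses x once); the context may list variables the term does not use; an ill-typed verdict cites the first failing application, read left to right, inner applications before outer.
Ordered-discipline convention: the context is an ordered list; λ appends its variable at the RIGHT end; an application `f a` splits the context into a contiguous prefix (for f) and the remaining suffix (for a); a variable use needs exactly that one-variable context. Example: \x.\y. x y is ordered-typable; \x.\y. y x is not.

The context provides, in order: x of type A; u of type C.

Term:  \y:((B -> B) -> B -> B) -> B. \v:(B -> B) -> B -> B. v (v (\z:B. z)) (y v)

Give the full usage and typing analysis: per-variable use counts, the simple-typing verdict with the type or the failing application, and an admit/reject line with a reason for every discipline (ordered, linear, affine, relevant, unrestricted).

counts: x=0; u=0; y (λ-bound)=1; v (λ-bound)=3; z (λ-bound)=1
use order (left to right): v, v, z, y, v
typing: well-typed — term : (((B -> B) -> B -> B) -> B) -> ((B -> B) -> B -> B) -> B
ordered: ✗ — repeated use of v ×3; needs weakening: x, u unused
linear: ✗ — repeated use of v ×3; needs weakening: x, u unused
affine: ✗ — repeated use of v ×3
relevant: ✗ — needs weakening: x, u unused
unrestricted: ✓ — well-typed at (((B -> B) -> B -> B) -> B) -> ((B -> B) -> B -> B) -> B; no restrictions here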